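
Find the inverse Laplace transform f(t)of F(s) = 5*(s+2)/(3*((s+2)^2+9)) 5*exp(-2*t)*cos(3*t)/3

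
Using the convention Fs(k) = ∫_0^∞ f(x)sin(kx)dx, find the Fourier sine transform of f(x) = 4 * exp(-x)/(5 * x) 4 * atan(k)/5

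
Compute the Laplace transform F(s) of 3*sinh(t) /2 3/(2*(s^2 - 1) ) 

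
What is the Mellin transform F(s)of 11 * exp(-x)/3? 11 * gamma(s)/3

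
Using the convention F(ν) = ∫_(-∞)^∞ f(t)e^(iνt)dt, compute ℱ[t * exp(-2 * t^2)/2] sqrt(2) * I * sqrt(pi) * ν * exp(-ν^2/8)/16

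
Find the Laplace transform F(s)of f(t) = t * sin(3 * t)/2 3 * s/(s^2 + 9)^2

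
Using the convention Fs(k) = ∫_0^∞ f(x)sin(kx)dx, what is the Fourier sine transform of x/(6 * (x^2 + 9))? pi * exp(-3 * k)/12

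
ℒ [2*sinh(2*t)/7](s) 4/(7*(s^2 - 4))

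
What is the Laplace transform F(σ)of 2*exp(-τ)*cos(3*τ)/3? 2*(σ+1)/(3*((σ+1)^2+9))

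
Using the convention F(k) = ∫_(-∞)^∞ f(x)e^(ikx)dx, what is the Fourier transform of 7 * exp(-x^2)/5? 7 * sqrt(pi) * exp(-k^2/4)/5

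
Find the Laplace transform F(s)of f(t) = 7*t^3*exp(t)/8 21/(4*(s - 1)^4)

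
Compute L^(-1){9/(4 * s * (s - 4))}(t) 9 * exp(2 * t) * sinh(2 * t)/8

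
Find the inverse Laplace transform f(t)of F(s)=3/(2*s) 3/2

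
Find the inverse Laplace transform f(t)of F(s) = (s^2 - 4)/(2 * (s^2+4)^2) t * cos(2 * t)/2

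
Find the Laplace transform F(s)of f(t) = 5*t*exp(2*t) 5/(s - 2)^2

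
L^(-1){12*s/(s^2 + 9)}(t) 12*cos(3*t)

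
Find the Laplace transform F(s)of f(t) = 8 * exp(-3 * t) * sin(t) 8/((s + 3)^2 + 1)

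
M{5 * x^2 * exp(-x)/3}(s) 5 * gamma(s+2)/3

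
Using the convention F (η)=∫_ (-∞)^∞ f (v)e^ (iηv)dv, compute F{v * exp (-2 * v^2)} sqrt (2) * I * sqrt (pi) * η * exp (-η^2/8)/8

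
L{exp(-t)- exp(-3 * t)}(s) 1/(s+1) - 1/(s+3)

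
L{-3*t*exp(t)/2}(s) -3/(2*(s - 1)^2)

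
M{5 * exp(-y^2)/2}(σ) 5 * gamma(σ/2)/4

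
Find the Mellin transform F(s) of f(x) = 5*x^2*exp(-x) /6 5*gamma(s+2) /6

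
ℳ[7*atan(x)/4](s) -7*pi*sec(pi*s/2)/(8*s)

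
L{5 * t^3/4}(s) 15/(2 * s^4)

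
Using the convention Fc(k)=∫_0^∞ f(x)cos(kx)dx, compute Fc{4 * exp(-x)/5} 4/(5 * (k^2+1))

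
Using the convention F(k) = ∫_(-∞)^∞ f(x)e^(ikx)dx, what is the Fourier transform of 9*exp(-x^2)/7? 9*sqrt(pi)*exp(-k^2/4)/7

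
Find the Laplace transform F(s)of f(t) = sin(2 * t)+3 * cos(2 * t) 3 * s/(s^2+4)+2/(s^2+4)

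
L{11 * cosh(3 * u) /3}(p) 11 * p/(3 * (p^2 - 9) ) 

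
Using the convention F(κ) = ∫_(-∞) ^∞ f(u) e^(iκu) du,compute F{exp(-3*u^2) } sqrt(3)*sqrt(pi)*exp(-κ^2/12) /3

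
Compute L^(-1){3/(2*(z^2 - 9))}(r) sinh(3*r)/2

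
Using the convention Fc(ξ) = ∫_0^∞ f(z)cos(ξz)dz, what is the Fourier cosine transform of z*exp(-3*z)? (9 - ξ^2)/(ξ^2 + 9)^2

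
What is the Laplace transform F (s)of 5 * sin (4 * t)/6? 10/ (3 * (s^2 + 16))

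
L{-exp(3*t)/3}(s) -1/(3*s - 9)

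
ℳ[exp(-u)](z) gamma(z)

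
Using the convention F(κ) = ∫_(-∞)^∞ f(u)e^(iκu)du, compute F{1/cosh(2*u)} pi/(2*cosh(pi*κ/4))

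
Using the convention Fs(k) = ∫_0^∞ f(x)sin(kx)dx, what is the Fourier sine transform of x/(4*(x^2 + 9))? pi*exp(-3*k)/8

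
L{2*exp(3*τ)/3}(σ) 2/(3*(σ - 3))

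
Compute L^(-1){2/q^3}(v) v^2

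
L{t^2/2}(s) s^(-3)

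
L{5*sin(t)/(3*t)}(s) 5*atan(1/s)/3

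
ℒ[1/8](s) 1/ (8 * s)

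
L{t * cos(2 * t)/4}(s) (s^2 - 4)/(4 * (s^2+4)^2)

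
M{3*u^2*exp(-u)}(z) 3*gamma(z + 2)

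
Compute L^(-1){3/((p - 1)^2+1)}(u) 3*exp(u)*sin(u)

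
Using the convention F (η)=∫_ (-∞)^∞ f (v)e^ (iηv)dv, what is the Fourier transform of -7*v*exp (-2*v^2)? -7*sqrt (2)*I*sqrt (pi)*η*exp (-η^2/8)/8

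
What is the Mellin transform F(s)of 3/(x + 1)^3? 3*pi*(s - 2)*(s - 1)/(2*sin(pi*s))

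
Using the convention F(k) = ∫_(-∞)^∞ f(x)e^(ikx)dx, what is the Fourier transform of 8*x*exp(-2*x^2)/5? sqrt(2)*I*sqrt(pi)*k*exp(-k^2/8)/5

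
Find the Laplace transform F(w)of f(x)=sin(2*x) 2/(w^2 + 4)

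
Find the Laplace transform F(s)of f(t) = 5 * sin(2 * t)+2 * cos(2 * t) 10/(s^2+4)+2 * s/(s^2+4)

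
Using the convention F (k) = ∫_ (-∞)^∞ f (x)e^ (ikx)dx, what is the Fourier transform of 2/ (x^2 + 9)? 2 * pi * exp (-3 * Abs (k))/3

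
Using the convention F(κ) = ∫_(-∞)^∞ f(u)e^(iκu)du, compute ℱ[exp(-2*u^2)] sqrt(2)*sqrt(pi)*exp(-κ^2/8)/2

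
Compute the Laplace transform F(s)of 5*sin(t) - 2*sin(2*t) 5/(s^2 + 1) - 4/(s^2 + 4)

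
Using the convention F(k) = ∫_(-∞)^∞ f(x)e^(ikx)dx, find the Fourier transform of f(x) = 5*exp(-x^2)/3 5*sqrt(pi)*exp(-k^2/4)/3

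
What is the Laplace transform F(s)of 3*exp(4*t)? 3/(s - 4)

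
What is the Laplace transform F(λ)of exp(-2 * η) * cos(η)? (λ + 2)/((λ + 2)^2 + 1)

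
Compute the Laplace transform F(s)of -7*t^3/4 -21/(2*s^4)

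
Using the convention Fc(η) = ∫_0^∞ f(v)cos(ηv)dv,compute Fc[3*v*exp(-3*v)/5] 3*(9 - η^2)/(5*(η^2 + 9)^2)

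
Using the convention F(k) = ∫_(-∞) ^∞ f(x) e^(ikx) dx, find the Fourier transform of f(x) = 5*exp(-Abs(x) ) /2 5/(k^2 + 1) 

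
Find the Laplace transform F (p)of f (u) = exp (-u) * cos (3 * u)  (p + 1)/ ( (p + 1)^2 + 9)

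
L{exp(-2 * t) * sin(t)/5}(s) 1/(5 * ((s+2)^2+1))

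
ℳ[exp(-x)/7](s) gamma(s)/7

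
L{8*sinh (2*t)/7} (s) 16/ (7*(s^2-4))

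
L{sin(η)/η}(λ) atan(1/λ)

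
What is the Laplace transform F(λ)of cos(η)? λ/(λ^2 + 1)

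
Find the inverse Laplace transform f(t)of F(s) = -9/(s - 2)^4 -3 * t^3 * exp(2 * t)/2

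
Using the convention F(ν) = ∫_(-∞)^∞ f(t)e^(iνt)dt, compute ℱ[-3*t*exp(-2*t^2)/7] -3*sqrt(2)*I*sqrt(pi)*ν*exp(-ν^2/8)/56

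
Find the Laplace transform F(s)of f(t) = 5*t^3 30/s^4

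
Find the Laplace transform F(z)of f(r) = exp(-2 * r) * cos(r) (z + 2)/((z + 2)^2 + 1)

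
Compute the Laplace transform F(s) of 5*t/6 5/(6*s^2) 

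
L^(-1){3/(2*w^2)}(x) 3*x/2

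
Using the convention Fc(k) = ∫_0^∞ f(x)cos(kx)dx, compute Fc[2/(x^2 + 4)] pi*exp(-2*k)/2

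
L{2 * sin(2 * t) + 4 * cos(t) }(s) 4/(s^2 + 4) + 4 * s/(s^2 + 1) 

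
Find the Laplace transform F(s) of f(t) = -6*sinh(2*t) -12/(s^2-4) 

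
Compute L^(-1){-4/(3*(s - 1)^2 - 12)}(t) -2*exp(t)*sinh(2*t)/3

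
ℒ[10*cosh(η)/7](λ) 10*λ/(7*(λ^2 - 1))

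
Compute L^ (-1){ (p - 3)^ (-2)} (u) u*exp (3*u)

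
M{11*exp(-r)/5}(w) 11*gamma(w)/5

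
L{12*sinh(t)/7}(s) 12/(7*(s^2-1))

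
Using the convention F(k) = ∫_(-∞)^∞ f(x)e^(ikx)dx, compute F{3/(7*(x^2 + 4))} 3*pi*exp(-2*Abs(k))/14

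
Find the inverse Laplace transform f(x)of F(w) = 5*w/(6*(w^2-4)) 5*cosh(2*x)/6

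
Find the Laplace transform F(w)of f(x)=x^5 120/w^6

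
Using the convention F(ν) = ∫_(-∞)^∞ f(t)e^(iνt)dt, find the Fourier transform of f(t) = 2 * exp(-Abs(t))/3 4/(3 * (ν^2 + 1))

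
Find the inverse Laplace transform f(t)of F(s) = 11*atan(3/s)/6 11*sin(3*t)/(6*t)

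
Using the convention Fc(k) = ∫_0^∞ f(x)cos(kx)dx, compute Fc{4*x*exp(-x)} 4*(1 - k^2)/(k^2 + 1)^2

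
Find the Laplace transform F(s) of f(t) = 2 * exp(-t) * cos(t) 2 * (s + 1) /((s + 1) ^2 + 1) 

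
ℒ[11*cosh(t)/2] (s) 11*s/(2*(s^2-1))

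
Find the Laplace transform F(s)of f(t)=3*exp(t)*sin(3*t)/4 9/(4*((s - 1)^2 + 9))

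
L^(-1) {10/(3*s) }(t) 10/3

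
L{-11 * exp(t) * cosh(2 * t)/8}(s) 11 * (1 - s)/(8 * ((s - 1)^2 - 4))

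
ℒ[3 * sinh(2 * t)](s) 6/(s^2 - 4)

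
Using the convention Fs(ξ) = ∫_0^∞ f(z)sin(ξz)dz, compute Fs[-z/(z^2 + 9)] -pi*exp(-3*ξ)/2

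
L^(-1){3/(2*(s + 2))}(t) 3*exp(-2*t)/2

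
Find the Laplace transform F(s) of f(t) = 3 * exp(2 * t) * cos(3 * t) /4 3 * (s - 2) /(4 * ((s - 2) ^2 + 9) ) 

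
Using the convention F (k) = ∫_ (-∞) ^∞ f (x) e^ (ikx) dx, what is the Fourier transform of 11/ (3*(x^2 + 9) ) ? 11*pi*exp (-3*Abs (k) ) /9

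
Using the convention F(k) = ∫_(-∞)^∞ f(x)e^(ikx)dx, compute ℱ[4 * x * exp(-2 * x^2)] sqrt(2) * I * sqrt(pi) * k * exp(-k^2/8)/2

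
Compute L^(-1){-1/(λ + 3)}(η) -exp(-3*η)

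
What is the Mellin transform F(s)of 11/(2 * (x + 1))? 11 * pi * csc(pi * s)/2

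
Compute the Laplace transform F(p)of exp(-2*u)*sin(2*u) 2/((p+2)^2+4)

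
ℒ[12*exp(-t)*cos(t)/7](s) 12*(s + 1)/(7*((s + 1)^2 + 1))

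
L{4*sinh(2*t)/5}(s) 8/(5*(s^2 - 4))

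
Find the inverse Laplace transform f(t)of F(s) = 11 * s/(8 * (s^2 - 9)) 11 * cosh(3 * t)/8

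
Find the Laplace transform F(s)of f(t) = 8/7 8/(7 * s)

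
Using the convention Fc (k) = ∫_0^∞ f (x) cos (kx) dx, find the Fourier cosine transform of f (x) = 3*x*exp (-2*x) 3*(4 - k^2) / (k^2 + 4) ^2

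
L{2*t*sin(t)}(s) 4*s/(s^2 + 1)^2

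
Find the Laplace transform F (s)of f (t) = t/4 1/ (4*s^2)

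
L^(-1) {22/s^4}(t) 11 * t^3/3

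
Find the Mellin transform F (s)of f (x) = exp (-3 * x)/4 gamma (s)/ (4 * 3^s)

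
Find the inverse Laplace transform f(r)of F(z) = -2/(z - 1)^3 -r^2 * exp(r)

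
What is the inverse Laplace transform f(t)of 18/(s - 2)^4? 3 * t^3 * exp(2 * t)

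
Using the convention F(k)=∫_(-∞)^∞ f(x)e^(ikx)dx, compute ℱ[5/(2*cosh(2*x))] 5*pi/(4*cosh(pi*k/4))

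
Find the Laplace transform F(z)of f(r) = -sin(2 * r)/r -atan(2/z)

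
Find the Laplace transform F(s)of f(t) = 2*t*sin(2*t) 8*s/(s^2 + 4)^2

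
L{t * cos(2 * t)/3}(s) (s^2 - 4)/(3 * (s^2+4)^2)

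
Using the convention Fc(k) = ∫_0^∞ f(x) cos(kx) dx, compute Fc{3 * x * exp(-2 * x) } 3 * (4 - k^2) /(k^2+4) ^2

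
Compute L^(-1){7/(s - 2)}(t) 7*exp(2*t)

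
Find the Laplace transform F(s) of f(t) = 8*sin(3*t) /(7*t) 8*atan(3/s) /7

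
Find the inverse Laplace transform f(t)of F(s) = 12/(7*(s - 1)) 12*exp(t)/7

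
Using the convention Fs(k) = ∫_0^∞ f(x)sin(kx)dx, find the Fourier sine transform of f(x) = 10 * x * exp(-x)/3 20 * k/(3 * (k^2 + 1)^2)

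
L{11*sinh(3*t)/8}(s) 33/(8*(s^2 - 9))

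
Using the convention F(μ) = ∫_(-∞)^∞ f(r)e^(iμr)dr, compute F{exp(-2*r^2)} sqrt(2)*sqrt(pi)*exp(-μ^2/8)/2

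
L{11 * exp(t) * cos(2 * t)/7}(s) 11 * (s - 1)/(7 * ((s - 1)^2+4))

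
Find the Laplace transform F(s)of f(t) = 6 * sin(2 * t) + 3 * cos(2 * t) 12/(s^2 + 4) + 3 * s/(s^2 + 4)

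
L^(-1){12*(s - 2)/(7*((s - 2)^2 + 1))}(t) 12*exp(2*t)*cos(t)/7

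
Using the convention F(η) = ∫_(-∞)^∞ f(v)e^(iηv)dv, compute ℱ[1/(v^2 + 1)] pi*exp(-Abs(η))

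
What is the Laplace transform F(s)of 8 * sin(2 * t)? 16/(s^2+4)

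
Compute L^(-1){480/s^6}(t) 4 * t^5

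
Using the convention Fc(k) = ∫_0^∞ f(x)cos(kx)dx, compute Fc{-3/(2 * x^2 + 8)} -3 * pi * exp(-2 * k)/8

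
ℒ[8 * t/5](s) 8/(5 * s^2)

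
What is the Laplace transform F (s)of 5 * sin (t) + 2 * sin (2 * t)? 5/ (s^2 + 1) + 4/ (s^2 + 4)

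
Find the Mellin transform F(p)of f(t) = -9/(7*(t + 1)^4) 3*pi*(p - 3)*(p - 2)*(p - 1)/(14*sin(pi*p))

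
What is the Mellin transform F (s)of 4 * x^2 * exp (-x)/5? 4 * gamma (s + 2)/5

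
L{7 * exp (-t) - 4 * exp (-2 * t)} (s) 7/ (s+1) - 4/ (s+2)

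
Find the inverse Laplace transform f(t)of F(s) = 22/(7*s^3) 11*t^2/7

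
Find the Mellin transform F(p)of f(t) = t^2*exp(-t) gamma(p + 2)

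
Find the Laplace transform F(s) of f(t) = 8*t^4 192/s^5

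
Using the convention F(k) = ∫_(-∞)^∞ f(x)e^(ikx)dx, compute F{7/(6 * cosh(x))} 7 * pi/(6 * cosh(pi * k/2))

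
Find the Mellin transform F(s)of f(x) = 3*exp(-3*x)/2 3^(1 - s)*gamma(s)/2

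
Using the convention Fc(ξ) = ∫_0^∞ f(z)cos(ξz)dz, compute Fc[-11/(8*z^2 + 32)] -11*pi*exp(-2*ξ)/32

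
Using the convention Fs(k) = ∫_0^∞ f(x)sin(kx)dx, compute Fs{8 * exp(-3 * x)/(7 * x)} 8 * atan(k/3)/7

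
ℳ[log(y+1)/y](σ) -pi*csc(pi*σ)/(σ - 1)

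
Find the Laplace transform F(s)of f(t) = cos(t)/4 s/(4*(s^2 + 1))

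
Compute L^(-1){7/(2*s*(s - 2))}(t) 7*exp(t)*sinh(t)/2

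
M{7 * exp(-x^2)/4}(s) 7 * gamma(s/2)/8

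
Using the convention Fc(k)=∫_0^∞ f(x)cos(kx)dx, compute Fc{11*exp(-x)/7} 11/(7*(k^2+1))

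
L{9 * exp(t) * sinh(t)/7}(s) 9/(7 * s * (s - 2))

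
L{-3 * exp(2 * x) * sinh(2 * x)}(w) -6/(w * (w - 4))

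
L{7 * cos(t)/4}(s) 7 * s/(4 * (s^2 + 1))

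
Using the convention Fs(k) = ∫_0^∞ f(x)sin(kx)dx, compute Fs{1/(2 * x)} pi/4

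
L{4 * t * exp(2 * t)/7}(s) 4/(7 * (s - 2)^2)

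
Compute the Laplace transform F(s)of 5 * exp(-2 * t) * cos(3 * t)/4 5 * (s + 2)/(4 * ((s + 2)^2 + 9))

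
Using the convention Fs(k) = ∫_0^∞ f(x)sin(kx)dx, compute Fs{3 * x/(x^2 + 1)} 3 * pi * exp(-k)/2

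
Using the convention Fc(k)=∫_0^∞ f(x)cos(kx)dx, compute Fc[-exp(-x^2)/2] -sqrt(pi) * exp(-k^2/4)/4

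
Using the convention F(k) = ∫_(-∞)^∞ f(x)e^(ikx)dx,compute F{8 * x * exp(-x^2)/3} 4 * I * sqrt(pi) * k * exp(-k^2/4)/3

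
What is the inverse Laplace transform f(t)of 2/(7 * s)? 2/7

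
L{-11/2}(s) -11/(2*s)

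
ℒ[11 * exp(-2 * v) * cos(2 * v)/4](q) 11 * (q + 2)/(4 * ((q + 2)^2 + 4))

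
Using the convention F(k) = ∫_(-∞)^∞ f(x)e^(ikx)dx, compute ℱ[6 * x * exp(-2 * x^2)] 3 * sqrt(2) * I * sqrt(pi) * k * exp(-k^2/8)/4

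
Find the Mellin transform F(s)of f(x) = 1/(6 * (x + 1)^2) (-pi * s + pi)/(6 * sin(pi * s))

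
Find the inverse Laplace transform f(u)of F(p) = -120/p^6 -u^5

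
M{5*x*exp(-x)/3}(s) 5*gamma(s + 1)/3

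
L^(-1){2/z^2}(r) 2*r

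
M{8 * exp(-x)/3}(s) 8 * gamma(s)/3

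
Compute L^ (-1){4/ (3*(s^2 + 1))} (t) 4*sin (t)/3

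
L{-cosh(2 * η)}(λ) -λ/(λ^2-4)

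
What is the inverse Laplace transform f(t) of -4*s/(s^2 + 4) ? -4*cos(2*t) 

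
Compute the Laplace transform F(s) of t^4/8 3/s^5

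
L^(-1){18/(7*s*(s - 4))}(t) 9*exp(2*t)*sinh(2*t)/7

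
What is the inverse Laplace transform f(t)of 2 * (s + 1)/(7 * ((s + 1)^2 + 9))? 2 * exp(-t) * cos(3 * t)/7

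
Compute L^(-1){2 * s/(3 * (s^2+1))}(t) 2 * cos(t)/3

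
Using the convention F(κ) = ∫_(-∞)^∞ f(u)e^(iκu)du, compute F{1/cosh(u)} pi/cosh(pi*κ/2)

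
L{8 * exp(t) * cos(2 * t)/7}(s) 8 * (s - 1)/(7 * ((s - 1)^2 + 4))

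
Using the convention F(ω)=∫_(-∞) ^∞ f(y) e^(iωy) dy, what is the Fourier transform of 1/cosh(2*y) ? pi/(2*cosh(pi*ω/4) ) 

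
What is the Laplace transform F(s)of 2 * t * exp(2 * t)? 2/(s - 2)^2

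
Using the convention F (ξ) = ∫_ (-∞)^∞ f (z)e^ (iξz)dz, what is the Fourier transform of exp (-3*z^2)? sqrt (3)*sqrt (pi)*exp (-ξ^2/12)/3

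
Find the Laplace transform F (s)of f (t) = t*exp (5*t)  (s - 5)^ (-2)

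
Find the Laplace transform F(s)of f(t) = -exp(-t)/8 -1/(8 * s + 8)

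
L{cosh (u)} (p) p/ (p^2 - 1)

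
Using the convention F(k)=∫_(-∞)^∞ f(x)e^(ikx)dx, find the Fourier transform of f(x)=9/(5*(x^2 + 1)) 9*pi*exp(-Abs(k))/5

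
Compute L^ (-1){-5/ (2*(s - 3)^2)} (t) -5*t*exp (3*t)/2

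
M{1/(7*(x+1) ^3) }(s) pi*(s - 2)*(s - 1) /(14*sin(pi*s) ) 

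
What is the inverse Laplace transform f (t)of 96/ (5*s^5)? 4*t^4/5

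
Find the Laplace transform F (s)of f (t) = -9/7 -9/ (7 * s)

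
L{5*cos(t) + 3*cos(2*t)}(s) 5*s/(s^2 + 1) + 3*s/(s^2 + 4)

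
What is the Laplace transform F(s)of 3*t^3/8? 9/(4*s^4)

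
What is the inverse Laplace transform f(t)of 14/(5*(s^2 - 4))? 7*sinh(2*t)/5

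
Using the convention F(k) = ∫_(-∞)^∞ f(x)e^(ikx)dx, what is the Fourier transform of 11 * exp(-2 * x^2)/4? 11 * sqrt(2) * sqrt(pi) * exp(-k^2/8)/8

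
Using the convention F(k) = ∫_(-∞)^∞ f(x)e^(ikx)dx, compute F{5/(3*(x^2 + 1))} 5*pi*exp(-Abs(k))/3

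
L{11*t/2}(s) 11/(2*s^2) 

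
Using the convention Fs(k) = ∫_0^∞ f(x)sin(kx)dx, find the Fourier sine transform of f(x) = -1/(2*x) -pi/4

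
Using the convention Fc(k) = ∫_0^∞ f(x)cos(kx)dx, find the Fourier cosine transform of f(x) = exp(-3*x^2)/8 sqrt(3)*sqrt(pi)*exp(-k^2/12)/48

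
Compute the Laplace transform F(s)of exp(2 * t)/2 1/(2 * (s - 2))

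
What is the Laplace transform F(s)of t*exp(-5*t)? (s+5)^(-2)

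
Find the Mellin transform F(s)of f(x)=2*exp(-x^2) gamma(s/2)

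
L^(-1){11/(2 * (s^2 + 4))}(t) 11 * sin(2 * t)/4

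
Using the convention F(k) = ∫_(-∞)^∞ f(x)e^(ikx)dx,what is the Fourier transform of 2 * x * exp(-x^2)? I * sqrt(pi) * k * exp(-k^2/4)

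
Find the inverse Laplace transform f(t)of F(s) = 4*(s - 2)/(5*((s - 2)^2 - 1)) 4*exp(2*t)*cosh(t)/5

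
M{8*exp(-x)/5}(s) 8*gamma(s)/5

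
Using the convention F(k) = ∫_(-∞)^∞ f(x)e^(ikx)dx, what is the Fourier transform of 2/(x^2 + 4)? pi * exp(-2 * Abs(k))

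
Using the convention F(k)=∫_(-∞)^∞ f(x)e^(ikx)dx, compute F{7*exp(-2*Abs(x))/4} 7/(k^2 + 4)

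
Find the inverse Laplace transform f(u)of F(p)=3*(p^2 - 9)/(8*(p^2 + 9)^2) 3*u*cos(3*u)/8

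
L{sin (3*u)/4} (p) 3/ (4*(p^2 + 9))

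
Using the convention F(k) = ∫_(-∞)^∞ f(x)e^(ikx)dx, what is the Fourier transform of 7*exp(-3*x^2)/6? 7*sqrt(3)*sqrt(pi)*exp(-k^2/12)/18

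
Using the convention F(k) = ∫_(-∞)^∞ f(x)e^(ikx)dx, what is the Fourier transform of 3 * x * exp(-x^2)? 3 * I * sqrt(pi) * k * exp(-k^2/4)/2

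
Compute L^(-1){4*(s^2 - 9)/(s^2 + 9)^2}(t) 4*t*cos(3*t)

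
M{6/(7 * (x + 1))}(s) 6 * pi * csc(pi * s)/7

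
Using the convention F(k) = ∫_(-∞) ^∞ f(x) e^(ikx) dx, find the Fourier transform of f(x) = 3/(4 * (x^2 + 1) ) 3 * pi * exp(-Abs(k) ) /4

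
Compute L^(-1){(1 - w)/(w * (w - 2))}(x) -exp(x) * cosh(x)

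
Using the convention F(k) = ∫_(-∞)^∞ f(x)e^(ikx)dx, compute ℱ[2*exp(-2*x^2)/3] sqrt(2)*sqrt(pi)*exp(-k^2/8)/3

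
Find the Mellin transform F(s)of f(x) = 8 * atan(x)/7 -4 * pi * sec(pi * s/2)/(7 * s)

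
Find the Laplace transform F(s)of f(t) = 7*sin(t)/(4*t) 7*atan(1/s)/4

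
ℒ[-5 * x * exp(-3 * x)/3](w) -5/(3 * (w+3)^2)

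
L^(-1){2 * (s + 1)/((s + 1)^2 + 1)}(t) 2 * exp(-t) * cos(t)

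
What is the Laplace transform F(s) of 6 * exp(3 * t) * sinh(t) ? 6/((s - 3) ^2-1) 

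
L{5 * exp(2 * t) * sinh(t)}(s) 5/((s - 2)^2-1)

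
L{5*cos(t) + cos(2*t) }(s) 5*s/(s^2 + 1) + s/(s^2 + 4) 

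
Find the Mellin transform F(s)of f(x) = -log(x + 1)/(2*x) pi*csc(pi*s)/(2*(s - 1))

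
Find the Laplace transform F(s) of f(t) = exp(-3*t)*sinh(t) 1/((s + 3) ^2-1) 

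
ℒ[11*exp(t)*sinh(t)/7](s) 11/(7*s*(s - 2))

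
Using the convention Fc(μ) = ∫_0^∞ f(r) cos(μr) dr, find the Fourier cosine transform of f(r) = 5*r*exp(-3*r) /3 5*(9 - μ^2) /(3*(μ^2 + 9) ^2) 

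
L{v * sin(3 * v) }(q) 6 * q/(q^2 + 9) ^2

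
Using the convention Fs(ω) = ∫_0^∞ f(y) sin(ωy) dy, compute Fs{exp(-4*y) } ω/(ω^2 + 16) 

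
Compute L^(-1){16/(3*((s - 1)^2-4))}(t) 8*exp(t)*sinh(2*t)/3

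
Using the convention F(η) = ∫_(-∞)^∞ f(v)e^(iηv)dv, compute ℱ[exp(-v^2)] sqrt(pi) * exp(-η^2/4)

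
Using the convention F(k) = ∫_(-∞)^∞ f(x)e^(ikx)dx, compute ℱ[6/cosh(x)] 6 * pi/cosh(pi * k/2)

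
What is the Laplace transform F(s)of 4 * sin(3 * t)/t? 4 * atan(3/s)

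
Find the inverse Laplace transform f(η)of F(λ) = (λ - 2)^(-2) η * exp(2 * η)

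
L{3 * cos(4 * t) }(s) 3 * s/(s^2+16) 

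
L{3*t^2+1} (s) 6/s^3+1/s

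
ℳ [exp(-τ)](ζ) gamma(ζ)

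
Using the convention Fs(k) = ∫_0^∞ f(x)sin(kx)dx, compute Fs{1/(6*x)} pi/12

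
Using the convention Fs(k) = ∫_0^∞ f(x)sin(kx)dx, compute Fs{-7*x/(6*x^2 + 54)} -7*pi*exp(-3*k)/12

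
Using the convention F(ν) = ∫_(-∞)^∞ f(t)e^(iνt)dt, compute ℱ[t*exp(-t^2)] I*sqrt(pi)*ν*exp(-ν^2/4)/2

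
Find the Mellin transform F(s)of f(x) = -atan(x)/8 pi*sec(pi*s/2)/(16*s)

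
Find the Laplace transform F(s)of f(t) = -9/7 -9/(7 * s)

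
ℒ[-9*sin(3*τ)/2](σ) -27/(2*σ^2+18)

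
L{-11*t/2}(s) -11/(2*s^2)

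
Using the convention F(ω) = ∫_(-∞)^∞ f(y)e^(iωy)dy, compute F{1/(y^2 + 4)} pi * exp(-2 * Abs(ω))/2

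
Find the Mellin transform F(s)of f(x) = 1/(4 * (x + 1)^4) gamma(s) * gamma(4 - s)/24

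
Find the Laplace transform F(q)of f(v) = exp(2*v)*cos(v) (q - 2)/((q - 2)^2 + 1)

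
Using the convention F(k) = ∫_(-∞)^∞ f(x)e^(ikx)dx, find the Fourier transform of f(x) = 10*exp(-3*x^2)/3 10*sqrt(3)*sqrt(pi)*exp(-k^2/12)/9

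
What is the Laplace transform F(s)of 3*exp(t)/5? 3/(5*(s - 1))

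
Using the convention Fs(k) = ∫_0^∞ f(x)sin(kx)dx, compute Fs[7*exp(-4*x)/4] 7*k/(4*(k^2 + 16))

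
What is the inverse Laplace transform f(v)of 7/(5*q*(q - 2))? 7*exp(v)*sinh(v)/5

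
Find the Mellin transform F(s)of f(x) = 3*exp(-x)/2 3*gamma(s)/2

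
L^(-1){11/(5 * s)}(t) 11/5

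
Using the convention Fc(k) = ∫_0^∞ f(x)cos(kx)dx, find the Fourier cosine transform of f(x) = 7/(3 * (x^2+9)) 7 * pi * exp(-3 * k)/18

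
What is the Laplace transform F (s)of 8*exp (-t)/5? 8/ (5*(s + 1))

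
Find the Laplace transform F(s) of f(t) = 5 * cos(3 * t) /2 5 * s/(2 * (s^2 + 9) ) 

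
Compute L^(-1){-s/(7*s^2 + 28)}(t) -cos(2*t)/7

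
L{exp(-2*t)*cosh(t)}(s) (s + 2)/((s + 2)^2 - 1)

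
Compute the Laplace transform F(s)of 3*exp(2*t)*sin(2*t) 6/((s - 2)^2 + 4)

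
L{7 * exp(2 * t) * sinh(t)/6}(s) 7/(6 * ((s - 2)^2 - 1))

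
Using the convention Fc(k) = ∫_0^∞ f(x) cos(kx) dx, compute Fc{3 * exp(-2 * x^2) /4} 3 * sqrt(2) * sqrt(pi) * exp(-k^2/8) /16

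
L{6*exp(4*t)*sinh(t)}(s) 6/((s - 4)^2 - 1)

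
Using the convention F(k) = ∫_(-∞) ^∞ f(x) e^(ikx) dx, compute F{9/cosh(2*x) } 9*pi/(2*cosh(pi*k/4) ) 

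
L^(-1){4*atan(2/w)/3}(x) 4*sin(2*x)/(3*x)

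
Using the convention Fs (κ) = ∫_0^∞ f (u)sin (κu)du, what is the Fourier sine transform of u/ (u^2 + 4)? pi * exp (-2 * κ)/2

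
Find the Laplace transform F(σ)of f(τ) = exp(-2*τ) 1/(σ + 2)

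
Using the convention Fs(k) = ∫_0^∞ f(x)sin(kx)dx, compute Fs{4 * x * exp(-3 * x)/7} 24 * k/(7 * (k^2+9)^2)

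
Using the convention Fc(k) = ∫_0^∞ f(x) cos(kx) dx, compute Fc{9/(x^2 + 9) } 3 * pi * exp(-3 * k) /2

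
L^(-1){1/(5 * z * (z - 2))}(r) exp(r) * sinh(r)/5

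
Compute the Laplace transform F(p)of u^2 2/p^3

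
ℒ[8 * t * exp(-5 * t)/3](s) 8/(3 * (s + 5)^2)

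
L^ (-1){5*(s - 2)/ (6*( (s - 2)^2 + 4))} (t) 5*exp (2*t)*cos (2*t)/6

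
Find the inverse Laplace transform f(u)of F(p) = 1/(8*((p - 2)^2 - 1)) exp(2*u)*sinh(u)/8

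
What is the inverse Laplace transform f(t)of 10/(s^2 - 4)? 5 * sinh(2 * t)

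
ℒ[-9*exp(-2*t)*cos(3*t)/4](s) 9*(-s - 2)/(4*((s + 2)^2 + 9))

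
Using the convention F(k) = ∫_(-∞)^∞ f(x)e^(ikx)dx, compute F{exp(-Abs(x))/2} 1/(k^2 + 1)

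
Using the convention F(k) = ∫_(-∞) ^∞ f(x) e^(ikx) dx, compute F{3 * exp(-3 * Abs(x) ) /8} 9/(4 * (k^2 + 9) ) 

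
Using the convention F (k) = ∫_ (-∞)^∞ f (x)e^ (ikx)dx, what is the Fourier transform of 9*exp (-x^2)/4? 9*sqrt (pi)*exp (-k^2/4)/4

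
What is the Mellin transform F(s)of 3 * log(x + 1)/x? -3 * pi * csc(pi * s)/(s - 1)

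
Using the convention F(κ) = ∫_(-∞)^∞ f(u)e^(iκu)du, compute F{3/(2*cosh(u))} 3*pi/(2*cosh(pi*κ/2))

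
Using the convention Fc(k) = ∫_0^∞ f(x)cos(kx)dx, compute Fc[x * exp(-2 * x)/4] (4 - k^2)/(4 * (k^2 + 4)^2)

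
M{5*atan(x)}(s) -5*pi*sec(pi*s/2)/(2*s)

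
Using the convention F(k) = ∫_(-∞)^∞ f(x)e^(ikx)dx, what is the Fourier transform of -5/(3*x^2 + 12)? -5*pi*exp(-2*Abs(k))/6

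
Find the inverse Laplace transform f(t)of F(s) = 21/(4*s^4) 7*t^3/8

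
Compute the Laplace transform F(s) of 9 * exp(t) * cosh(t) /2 9 * (s - 1) /(2 * s * (s - 2) ) 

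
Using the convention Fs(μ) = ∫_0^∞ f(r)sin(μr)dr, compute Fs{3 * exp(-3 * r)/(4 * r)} 3 * atan(μ/3)/4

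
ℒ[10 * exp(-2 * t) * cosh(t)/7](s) 10 * (s + 2)/(7 * ((s + 2)^2 - 1))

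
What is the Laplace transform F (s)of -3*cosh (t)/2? -3*s/ (2*s^2 - 2)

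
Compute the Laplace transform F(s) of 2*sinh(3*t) 6/(s^2 - 9) 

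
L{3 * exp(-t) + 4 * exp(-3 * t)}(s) 3/(s + 1) + 4/(s + 3)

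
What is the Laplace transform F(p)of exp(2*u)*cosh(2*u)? (p - 2)/(p*(p - 4))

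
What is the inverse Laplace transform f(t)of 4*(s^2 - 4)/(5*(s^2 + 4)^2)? 4*t*cos(2*t)/5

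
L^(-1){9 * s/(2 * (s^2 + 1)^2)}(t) 9 * t * sin(t)/4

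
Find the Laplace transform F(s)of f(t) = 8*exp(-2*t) 8/(s + 2)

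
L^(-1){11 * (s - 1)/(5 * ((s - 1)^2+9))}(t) 11 * exp(t) * cos(3 * t)/5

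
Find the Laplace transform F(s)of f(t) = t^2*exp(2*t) 2/(s - 2)^3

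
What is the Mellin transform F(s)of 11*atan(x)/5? -11*pi*sec(pi*s/2)/(10*s)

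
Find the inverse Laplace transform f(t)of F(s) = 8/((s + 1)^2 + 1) 8 * exp(-t) * sin(t)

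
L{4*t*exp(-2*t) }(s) 4/(s + 2) ^2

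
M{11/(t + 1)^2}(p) -11*pi*(p - 1)/sin(pi*p)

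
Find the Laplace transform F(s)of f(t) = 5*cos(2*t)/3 5*s/(3*(s^2+4))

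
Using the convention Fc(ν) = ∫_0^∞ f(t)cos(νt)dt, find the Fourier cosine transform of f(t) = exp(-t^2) sqrt(pi) * exp(-ν^2/4)/2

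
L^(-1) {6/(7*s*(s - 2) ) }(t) 6*exp(t)*sinh(t) /7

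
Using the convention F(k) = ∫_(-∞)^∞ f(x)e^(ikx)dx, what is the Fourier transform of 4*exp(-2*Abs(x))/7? 16/(7*(k^2 + 4))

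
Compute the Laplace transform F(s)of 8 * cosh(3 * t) 8 * s/(s^2 - 9)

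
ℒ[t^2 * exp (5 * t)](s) 2/ (s - 5)^3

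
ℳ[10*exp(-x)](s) 10*gamma(s)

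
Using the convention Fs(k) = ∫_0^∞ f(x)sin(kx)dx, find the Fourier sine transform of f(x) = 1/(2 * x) pi/4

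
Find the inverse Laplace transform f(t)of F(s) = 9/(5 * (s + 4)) 9 * exp(-4 * t)/5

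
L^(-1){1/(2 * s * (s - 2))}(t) exp(t) * sinh(t)/2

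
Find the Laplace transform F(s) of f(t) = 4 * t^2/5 8/(5 * s^3) 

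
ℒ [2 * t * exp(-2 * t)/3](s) 2/(3 * (s + 2)^2)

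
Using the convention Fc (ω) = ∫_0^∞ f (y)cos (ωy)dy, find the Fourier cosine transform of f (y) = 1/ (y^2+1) pi * exp (-ω)/2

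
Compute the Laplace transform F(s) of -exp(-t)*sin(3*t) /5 -3/(5*(s + 1) ^2 + 45) 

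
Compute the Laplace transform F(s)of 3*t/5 3/(5*s^2)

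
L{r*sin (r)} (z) 2*z/ (z^2 + 1)^2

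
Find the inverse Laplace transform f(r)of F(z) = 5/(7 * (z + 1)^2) 5 * r * exp(-r)/7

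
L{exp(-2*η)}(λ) 1/(λ + 2)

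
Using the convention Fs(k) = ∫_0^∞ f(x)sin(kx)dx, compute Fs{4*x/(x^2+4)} 2*pi*exp(-2*k)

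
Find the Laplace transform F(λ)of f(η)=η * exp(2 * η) (λ - 2)^(-2)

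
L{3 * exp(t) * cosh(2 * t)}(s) 3 * (s - 1)/((s - 1)^2 - 4)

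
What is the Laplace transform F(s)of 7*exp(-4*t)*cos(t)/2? 7*(s + 4)/(2*((s + 4)^2 + 1))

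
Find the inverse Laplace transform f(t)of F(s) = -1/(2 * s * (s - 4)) -exp(2 * t) * sinh(2 * t)/4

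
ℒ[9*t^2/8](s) 9/(4*s^3)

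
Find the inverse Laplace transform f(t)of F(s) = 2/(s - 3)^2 2 * t * exp(3 * t)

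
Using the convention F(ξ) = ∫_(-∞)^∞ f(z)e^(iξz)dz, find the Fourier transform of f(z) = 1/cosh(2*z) pi/(2*cosh(pi*ξ/4))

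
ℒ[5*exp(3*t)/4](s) 5/(4*(s - 3))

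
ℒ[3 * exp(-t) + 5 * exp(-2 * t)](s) 5/(s + 2) + 3/(s + 1)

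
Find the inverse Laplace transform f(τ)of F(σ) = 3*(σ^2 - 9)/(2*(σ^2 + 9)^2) 3*τ*cos(3*τ)/2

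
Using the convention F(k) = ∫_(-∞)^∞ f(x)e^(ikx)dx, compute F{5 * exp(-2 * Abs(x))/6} 10/(3 * (k^2 + 4))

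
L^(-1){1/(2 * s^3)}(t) t^2/4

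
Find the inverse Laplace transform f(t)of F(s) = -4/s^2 -4*t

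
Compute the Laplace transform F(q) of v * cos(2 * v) (q^2 - 4) /(q^2+4) ^2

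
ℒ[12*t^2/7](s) 24/(7*s^3)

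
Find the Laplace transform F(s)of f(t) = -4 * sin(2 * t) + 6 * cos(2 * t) 6 * s/(s^2 + 4) - 8/(s^2 + 4)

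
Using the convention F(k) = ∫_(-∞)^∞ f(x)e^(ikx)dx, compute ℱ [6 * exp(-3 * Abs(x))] 36/(k^2 + 9)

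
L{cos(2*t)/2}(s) s/(2*(s^2 + 4))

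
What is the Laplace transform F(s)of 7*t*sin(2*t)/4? 7*s/(s^2 + 4)^2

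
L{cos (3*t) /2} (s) s/ (2*(s^2 + 9) ) 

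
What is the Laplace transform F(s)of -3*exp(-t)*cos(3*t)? 3*(-s - 1)/((s + 1)^2 + 9)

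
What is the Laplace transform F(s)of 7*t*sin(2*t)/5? 28*s/(5*(s^2 + 4)^2)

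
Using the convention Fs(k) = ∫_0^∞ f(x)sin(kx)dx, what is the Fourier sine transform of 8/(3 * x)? 4 * pi/3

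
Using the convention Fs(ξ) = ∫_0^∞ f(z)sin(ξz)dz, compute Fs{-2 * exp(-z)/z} -2 * atan(ξ)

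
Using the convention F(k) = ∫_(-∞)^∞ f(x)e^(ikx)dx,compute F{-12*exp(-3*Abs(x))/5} -72/(5*k^2 + 45)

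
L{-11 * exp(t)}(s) -11/(s - 1)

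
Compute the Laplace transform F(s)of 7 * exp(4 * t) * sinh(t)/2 7/(2 * ((s - 4)^2 - 1))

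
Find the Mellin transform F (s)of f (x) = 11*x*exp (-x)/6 11*gamma (s + 1)/6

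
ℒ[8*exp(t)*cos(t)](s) 8*(s - 1)/((s - 1)^2 + 1)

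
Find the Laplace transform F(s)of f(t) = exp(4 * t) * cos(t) (s - 4)/((s - 4)^2 + 1)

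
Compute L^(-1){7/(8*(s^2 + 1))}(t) 7*sin(t)/8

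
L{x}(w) w^(-2)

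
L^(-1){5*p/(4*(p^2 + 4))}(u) 5*cos(2*u)/4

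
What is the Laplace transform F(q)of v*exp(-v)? (q + 1)^(-2)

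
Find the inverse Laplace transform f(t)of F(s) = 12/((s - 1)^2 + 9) 4*exp(t)*sin(3*t)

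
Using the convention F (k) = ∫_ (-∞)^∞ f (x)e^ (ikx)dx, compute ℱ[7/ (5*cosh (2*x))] 7*pi/ (10*cosh (pi*k/4))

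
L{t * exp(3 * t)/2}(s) 1/(2 * (s - 3)^2)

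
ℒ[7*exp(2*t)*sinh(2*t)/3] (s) 14/(3*s*(s - 4))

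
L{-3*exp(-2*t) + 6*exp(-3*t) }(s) 6/(s + 3) - 3/(s + 2) 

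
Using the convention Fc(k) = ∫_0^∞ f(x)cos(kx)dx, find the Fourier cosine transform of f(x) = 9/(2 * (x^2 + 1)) 9 * pi * exp(-k)/4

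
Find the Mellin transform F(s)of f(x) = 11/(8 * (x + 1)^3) 11 * pi * (s - 2) * (s - 1)/(16 * sin(pi * s))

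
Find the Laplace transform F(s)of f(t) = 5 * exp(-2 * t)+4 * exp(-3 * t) 4/(s+3)+5/(s+2)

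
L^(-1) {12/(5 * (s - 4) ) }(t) 12 * exp(4 * t) /5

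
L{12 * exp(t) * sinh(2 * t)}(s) 24/((s - 1)^2-4)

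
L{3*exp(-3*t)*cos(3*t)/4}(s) 3*(s+3)/(4*((s+3)^2+9))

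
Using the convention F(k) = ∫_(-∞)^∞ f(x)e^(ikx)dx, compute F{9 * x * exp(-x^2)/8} 9 * I * sqrt(pi) * k * exp(-k^2/4)/16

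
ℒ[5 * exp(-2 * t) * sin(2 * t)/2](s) 5/((s + 2)^2 + 4)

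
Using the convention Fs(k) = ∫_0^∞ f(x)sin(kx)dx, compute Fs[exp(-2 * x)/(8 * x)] atan(k/2)/8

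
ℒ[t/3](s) 1/(3*s^2)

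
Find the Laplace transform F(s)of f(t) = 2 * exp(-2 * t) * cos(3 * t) 2 * (s+2)/((s+2)^2+9)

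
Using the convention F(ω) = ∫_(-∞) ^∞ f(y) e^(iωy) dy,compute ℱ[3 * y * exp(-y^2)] 3 * I * sqrt(pi) * ω * exp(-ω^2/4) /2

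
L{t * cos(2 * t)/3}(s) (s^2 - 4)/(3 * (s^2 + 4)^2)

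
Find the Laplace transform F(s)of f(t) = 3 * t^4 72/s^5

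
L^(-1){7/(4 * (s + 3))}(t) 7 * exp(-3 * t)/4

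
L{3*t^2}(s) 6/s^3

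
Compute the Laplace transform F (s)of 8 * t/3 8/ (3 * s^2)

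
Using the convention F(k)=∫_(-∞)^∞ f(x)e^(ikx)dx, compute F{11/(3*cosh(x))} 11*pi/(3*cosh(pi*k/2))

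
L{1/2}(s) 1/(2 * s)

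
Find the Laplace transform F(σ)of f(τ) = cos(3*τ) σ/(σ^2 + 9)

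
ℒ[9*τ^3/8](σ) 27/(4*σ^4)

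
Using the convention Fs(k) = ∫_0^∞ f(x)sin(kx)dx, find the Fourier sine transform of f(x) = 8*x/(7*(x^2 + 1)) 4*pi*exp(-k)/7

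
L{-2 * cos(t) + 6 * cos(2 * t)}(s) 6 * s/(s^2 + 4) - 2 * s/(s^2 + 1)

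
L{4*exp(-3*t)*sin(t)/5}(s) 4/(5*((s + 3)^2 + 1))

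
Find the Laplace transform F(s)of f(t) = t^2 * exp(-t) 2/(s + 1)^3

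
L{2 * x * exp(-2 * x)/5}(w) 2/(5 * (w+2)^2)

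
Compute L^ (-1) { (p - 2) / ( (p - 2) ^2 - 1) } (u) exp (2*u)*cosh (u) 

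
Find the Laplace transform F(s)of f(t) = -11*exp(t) -11/(s - 1)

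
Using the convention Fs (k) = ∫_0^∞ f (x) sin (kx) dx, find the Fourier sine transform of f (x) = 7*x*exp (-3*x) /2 21*k/ (k^2 + 9) ^2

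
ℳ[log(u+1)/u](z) -pi*csc(pi*z)/(z - 1)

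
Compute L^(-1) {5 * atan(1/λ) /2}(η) 5 * sin(η) /(2 * η) 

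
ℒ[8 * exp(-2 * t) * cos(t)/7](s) 8 * (s + 2)/(7 * ((s + 2)^2 + 1))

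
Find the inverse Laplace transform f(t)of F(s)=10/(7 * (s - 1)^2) 10 * t * exp(t)/7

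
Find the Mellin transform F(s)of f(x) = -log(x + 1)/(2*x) pi*csc(pi*s)/(2*(s - 1))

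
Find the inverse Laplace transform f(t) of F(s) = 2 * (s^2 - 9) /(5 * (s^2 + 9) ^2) 2 * t * cos(3 * t) /5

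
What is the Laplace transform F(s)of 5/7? 5/(7 * s)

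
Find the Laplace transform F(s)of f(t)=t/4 1/(4 * s^2)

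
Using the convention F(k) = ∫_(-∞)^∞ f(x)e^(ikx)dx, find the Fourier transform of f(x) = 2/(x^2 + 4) pi*exp(-2*Abs(k))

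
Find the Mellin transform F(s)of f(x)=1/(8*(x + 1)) pi*csc(pi*s)/8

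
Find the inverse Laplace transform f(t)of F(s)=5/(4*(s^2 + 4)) 5*sin(2*t)/8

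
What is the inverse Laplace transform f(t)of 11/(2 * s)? 11/2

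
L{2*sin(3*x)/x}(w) 2*atan(3/w)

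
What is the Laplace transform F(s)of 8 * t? 8/s^2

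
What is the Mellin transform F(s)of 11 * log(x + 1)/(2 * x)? -11 * pi * csc(pi * s)/(2 * s - 2)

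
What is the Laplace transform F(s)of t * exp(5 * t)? (s - 5)^(-2)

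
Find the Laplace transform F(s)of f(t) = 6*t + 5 6/s^2 + 5/s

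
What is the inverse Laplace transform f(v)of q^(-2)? v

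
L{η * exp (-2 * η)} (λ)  (λ + 2)^ (-2)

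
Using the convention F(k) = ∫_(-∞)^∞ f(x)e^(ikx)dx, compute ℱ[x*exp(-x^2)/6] I*sqrt(pi)*k*exp(-k^2/4)/12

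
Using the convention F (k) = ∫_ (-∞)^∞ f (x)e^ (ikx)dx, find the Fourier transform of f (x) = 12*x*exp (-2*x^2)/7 3*sqrt (2)*I*sqrt (pi)*k*exp (-k^2/8)/14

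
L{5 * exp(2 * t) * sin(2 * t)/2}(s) 5/((s - 2)^2 + 4)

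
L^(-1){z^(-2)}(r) r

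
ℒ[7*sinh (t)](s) 7/ (s^2 - 1)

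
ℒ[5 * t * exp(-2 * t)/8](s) 5/(8 * (s + 2)^2)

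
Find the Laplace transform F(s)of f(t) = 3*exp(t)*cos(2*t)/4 3*(s - 1)/(4*((s - 1)^2 + 4))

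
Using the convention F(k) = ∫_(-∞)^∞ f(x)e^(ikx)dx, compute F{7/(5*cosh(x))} 7*pi/(5*cosh(pi*k/2))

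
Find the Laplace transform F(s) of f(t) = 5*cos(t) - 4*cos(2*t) 5*s/(s^2 + 1) - 4*s/(s^2 + 4) 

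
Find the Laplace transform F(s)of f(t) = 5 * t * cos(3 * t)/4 5 * (s^2 - 9)/(4 * (s^2+9)^2)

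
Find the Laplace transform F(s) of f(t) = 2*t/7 2/(7*s^2) 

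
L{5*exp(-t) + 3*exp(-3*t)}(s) 3/(s + 3) + 5/(s + 1)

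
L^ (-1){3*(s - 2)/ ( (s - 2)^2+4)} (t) 3*exp (2*t)*cos (2*t)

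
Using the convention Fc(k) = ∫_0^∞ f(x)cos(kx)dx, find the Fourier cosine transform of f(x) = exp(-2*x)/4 1/(2*(k^2 + 4))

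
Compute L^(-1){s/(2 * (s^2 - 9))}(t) cosh(3 * t)/2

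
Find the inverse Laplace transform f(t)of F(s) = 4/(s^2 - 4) 2*sinh(2*t)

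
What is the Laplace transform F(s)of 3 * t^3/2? 9/s^4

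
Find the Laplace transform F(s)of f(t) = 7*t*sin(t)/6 7*s/(3*(s^2+1)^2)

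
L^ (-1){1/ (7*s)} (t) 1/7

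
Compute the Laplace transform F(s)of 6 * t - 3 6/s^2 - 3/s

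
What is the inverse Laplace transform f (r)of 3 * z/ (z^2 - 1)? 3 * cosh (r)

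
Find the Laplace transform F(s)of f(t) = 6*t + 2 6/s^2 + 2/s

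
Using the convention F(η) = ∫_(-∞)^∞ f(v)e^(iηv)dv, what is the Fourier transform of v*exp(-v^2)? I*sqrt(pi)*η*exp(-η^2/4)/2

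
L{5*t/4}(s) 5/(4*s^2)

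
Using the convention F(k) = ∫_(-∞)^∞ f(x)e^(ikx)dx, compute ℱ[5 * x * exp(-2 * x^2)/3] 5 * sqrt(2) * I * sqrt(pi) * k * exp(-k^2/8)/24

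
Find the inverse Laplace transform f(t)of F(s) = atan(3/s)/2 sin(3 * t)/(2 * t)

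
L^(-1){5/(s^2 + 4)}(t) 5*sin(2*t)/2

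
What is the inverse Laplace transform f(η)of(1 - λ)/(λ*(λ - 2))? -exp(η)*cosh(η)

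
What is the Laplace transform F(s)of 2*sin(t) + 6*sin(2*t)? 12/(s^2 + 4) + 2/(s^2 + 1)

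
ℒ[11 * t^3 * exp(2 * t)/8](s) 33/(4 * (s - 2)^4)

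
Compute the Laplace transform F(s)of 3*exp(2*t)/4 3/(4*(s - 2))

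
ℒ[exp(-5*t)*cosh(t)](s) (s + 5)/((s + 5)^2 - 1)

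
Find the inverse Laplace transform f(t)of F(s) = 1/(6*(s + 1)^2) t*exp(-t)/6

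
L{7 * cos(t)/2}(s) 7 * s/(2 * (s^2+1))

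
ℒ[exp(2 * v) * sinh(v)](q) 1/((q - 2)^2-1)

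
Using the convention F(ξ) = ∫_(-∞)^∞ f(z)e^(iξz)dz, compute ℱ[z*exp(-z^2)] I*sqrt(pi)*ξ*exp(-ξ^2/4)/2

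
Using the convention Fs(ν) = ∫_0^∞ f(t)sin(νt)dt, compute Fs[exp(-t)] ν/(ν^2 + 1)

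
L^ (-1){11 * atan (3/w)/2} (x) 11 * sin (3 * x)/ (2 * x)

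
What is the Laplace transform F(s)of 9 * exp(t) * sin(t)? 9/((s - 1)^2 + 1)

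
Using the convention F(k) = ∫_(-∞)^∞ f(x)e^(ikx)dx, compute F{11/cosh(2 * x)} 11 * pi/(2 * cosh(pi * k/4))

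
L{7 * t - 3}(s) 7/s^2-3/s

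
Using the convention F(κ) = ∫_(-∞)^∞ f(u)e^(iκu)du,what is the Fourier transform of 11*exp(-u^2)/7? 11*sqrt(pi)*exp(-κ^2/4)/7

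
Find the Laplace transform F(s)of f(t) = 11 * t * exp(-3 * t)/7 11/(7 * (s + 3)^2)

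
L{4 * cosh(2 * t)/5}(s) 4 * s/(5 * (s^2 - 4))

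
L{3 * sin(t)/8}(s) 3/(8 * (s^2 + 1))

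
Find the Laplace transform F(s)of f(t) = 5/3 5/(3*s)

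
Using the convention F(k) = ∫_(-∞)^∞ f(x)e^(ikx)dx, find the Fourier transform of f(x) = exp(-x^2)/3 sqrt(pi)*exp(-k^2/4)/3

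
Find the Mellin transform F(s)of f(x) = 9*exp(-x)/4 9*gamma(s)/4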